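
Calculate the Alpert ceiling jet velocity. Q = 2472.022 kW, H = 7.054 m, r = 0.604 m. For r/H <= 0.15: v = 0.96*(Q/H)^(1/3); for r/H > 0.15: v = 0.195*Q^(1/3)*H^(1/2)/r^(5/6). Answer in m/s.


r/H = 0.604 / 7.054 = 0.085625
r/H <= 0.15, so v = 0.96*(Q/H)^(1/3)
Q/H = 350.44
(Q/H)^(1/3) = 7.0503
v = 0.96 * 7.0503 = 6.7683 m/s

6.7683 m/s


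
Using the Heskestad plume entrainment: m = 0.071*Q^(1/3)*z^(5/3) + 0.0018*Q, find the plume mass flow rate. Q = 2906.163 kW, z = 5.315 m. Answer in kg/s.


Q^(1/3) = 14.271
z^(5/3) = 16.187
First term = 0.071 * 14.271 * 16.187 = 16.401
Second term = 0.0018 * 2906.163 = 5.2311
m = 21.632 kg/s

21.632 kg/s


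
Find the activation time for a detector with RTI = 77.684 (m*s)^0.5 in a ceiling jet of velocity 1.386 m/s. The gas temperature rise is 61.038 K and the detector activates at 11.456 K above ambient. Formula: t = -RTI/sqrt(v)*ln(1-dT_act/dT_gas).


dT_act/dT_gas = 0.18769
ln(1 - 0.18769) = -0.20787
t = -77.684 / sqrt(1.386) * -0.20787 = 13.716 s

13.716 s


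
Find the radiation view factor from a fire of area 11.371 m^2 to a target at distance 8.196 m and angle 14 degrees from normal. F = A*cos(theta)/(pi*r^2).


cos(14 deg) = 0.97030
pi*r^2 = 211.03
F = 11.371 * 0.97030 / 211.03 = 0.052282

0.052282


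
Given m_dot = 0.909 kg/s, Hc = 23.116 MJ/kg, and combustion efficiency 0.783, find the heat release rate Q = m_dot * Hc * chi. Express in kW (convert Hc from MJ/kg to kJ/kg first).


Hc = 23.116 MJ/kg = 23.116 * 1000 kJ/kg = 23116 kJ/kg
Q = 0.909 kg/s * 23116 kJ/kg * 0.783 = 16453 kW

16453 kW


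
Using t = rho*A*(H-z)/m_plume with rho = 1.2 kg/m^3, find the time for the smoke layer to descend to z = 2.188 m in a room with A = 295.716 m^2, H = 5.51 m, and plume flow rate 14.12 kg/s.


H - z = 3.322 m
t = 1.2 * 295.716 * 3.322 / 14.12 = 83.487 s

83.487 s


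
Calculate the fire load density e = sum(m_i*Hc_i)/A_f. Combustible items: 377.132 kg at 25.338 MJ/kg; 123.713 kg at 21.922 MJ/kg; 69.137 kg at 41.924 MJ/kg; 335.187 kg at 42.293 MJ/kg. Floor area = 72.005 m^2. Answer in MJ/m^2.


Total energy = 377.132*25.338 + 123.713*21.922 + 69.137*41.924 + 335.187*42.293
= 9555.771 + 2712.036 + 2898.500 + 14176.06
= 29342.37 MJ
e = 29342.37 / 72.005 = 407.50 MJ/m^2

407.50 MJ/m^2


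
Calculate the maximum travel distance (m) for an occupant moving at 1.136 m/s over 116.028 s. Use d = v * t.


d = 1.136 * 116.028 = 131.81 m

131.81 m


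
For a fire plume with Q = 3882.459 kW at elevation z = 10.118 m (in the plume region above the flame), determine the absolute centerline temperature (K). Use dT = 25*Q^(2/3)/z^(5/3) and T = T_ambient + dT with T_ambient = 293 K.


Q^(2/3) = 247.02
z^(5/3) = 47.332
dT = 25 * 247.02 / 47.332 = 130.47 K
T = 293 + 130.47 = 423.47 K

423.47 K


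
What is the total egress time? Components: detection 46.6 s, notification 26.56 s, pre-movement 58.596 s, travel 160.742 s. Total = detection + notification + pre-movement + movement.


Total = 46.6 + 26.56 + 58.596 + 160.742 = 292.498 s

292.498 s


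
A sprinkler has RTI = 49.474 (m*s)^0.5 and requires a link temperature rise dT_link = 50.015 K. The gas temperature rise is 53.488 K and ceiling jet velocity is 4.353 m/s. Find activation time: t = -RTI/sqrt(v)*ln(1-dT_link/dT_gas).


dT_link/dT_gas = 0.93507
ln(1 - 0.93507) = -2.7344
t = -49.474 / sqrt(4.353) * -2.7344 = 64.841 s

64.841 s


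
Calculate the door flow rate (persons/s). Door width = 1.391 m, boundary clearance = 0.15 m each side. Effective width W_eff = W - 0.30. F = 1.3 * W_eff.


W_eff = 1.391 - 0.30 = 1.091 m
F = 1.3 * 1.091 = 1.4183 persons/s

1.4183 persons/s


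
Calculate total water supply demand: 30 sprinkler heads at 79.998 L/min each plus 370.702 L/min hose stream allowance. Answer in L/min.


Sprinkler demand = 30 * 79.998 = 2399.94 L/min
Total = 2399.94 + 370.702 = 2770.642 L/min

2770.642 L/min


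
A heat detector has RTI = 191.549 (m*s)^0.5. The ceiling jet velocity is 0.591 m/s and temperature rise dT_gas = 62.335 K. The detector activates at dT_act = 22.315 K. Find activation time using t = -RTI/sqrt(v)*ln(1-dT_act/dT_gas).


dT_act/dT_gas = 0.35799
ln(1 - 0.35799) = -0.44314
t = -191.549 / sqrt(0.591) * -0.44314 = 110.42 s

110.42 s


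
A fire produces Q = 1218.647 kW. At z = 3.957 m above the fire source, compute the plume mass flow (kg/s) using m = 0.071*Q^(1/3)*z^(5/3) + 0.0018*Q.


Q^(1/3) = 10.681
z^(5/3) = 9.8994
First term = 0.071 * 10.681 * 9.8994 = 7.5075
Second term = 0.0018 * 1218.647 = 2.1936
m = 9.7010 kg/s

9.7010 kg/s


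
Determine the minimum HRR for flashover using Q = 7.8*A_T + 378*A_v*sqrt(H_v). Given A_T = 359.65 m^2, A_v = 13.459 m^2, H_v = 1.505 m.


7.8*A_T = 2805.27
sqrt(H_v) = 1.2268
378*A_v*sqrt(H_v) = 6241.3
Q = 2805.27 + 6241.3 = 9046.5 kW

9046.5 kW


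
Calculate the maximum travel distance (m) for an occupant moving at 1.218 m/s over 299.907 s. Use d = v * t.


d = 1.218 * 299.907 = 365.29 m

365.29 m


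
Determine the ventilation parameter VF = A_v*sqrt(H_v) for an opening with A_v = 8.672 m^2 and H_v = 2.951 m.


sqrt(H_v) = 1.7178
VF = 8.672 * 1.7178 = 14.897 m^(5/2)

14.897 m^(5/2)


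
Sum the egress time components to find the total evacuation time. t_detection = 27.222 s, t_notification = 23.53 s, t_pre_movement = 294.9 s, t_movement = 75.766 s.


Total = 27.222 + 23.53 + 294.9 + 75.766 = 421.418 s

421.418 s


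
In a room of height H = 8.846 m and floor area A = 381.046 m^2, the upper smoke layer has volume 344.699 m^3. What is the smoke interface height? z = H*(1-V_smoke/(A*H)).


V/(A*H) = 0.10226
1 - 0.10226 = 0.89774
z = 8.846 * 0.89774 = 7.9414 m

7.9414 m


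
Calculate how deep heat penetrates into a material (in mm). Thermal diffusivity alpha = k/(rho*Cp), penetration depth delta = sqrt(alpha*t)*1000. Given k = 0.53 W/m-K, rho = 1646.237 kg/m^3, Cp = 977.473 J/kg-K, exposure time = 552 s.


alpha = 0.53 / (1646.237 * 977.473) = 3.2937e-07 m^2/s
alpha * t = 0.00018181
delta = sqrt(0.00018181) * 1000 = 13.484 mm

13.484 mm


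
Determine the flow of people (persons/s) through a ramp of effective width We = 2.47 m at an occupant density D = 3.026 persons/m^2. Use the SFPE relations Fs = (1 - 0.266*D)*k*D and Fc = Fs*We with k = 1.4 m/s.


1 - 0.266*D = 1 - 0.266*3.026 = 0.19508
Fs = 0.19508 * 1.4 * 3.026 = 0.82645 persons/(s*m)
Fc = 0.82645 * 2.47 = 2.0413 persons/s

2.0413 persons/s


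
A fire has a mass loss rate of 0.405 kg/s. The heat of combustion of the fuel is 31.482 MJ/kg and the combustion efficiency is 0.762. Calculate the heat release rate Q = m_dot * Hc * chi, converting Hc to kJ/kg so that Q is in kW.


Hc = 31.482 MJ/kg = 31.482 * 1000 kJ/kg = 31482 kJ/kg
Q = 0.405 kg/s * 31482 kJ/kg * 0.762 = 9715.7 kW

9715.7 kW


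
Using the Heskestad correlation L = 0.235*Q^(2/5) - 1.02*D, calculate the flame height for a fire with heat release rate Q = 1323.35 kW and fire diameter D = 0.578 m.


Q^(2/5) = 17.728
0.235 * Q^(2/5) = 4.1662
1.02 * D = 0.58956
L = 3.5766 m

3.5766 m


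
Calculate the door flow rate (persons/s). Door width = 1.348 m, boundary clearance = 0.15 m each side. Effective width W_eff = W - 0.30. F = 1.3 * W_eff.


W_eff = 1.348 - 0.30 = 1.048 m
F = 1.3 * 1.048 = 1.3624 persons/s

1.3624 persons/s


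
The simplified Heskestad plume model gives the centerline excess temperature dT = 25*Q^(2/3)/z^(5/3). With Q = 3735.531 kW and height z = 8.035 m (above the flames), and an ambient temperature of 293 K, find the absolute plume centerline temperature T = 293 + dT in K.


Q^(2/3) = 240.75
z^(5/3) = 32.234
dT = 25 * 240.75 / 32.234 = 186.72 K
T = 293 + 186.72 = 479.72 K

479.72 K


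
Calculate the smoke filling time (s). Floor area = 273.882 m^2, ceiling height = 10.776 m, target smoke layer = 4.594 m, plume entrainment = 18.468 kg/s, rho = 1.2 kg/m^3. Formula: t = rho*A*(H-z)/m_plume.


H - z = 6.182 m
t = 1.2 * 273.882 * 6.182 / 18.468 = 110.02 s

110.02 s


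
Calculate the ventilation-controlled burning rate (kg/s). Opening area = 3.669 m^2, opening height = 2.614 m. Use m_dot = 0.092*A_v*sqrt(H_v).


sqrt(H_v) = 1.6168
m_dot = 0.092 * 3.669 * 1.6168 = 0.54574 kg/s

0.54574 kg/s


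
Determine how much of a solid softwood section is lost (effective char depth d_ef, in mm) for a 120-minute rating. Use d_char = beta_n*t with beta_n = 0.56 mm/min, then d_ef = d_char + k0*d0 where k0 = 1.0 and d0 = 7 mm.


d_char = 0.56 * 120 = 67.2 mm
d_ef = 67.2 + 1.0*7 = 74.2 mm

74.2 mm


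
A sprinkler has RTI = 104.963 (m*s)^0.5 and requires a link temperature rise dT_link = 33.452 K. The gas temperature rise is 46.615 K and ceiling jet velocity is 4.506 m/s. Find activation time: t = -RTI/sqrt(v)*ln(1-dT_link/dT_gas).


dT_link/dT_gas = 0.71762
ln(1 - 0.71762) = -1.2645
t = -104.963 / sqrt(4.506) * -1.2645 = 62.526 s

62.526 s


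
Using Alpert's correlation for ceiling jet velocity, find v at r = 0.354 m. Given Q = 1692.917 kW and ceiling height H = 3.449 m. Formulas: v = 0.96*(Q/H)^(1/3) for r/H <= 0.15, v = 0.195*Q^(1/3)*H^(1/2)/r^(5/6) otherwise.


r/H = 0.354 / 3.449 = 0.10264
r/H <= 0.15, so v = 0.96*(Q/H)^(1/3)
Q/H = 490.84
(Q/H)^(1/3) = 7.8883
v = 0.96 * 7.8883 = 7.5727 m/s

7.5727 m/s


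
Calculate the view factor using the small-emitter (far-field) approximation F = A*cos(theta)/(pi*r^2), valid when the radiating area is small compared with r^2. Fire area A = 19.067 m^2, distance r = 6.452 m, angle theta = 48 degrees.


cos(48 deg) = 0.66913
pi*r^2 = 130.78
F = 19.067 * 0.66913 / 130.78 = 0.097556

0.097556


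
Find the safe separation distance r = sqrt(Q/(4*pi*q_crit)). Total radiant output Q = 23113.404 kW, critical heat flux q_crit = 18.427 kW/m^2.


4*pi*q_crit = 231.56
Q/(4*pi*q_crit) = 99.816
r = sqrt(99.816) = 9.9908 m

9.9908 m


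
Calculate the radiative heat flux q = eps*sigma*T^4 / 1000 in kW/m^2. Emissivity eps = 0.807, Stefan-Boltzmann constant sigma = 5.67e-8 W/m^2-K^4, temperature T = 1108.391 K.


T^4 = 1.5093e+12
q = 0.807 * 5.67e-8 * 1.5093e+12 / 1000 = 69.060 kW/m^2

69.060 kW/m^2


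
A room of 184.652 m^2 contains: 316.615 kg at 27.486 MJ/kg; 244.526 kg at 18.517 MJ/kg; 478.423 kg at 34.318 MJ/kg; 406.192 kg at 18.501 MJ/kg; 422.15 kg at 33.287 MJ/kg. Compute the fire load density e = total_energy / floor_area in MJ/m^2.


Total energy = 316.615*27.486 + 244.526*18.517 + 478.423*34.318 + 406.192*18.501 + 422.15*33.287
= 8702.480 + 4527.888 + 16418.52 + 7514.958 + 14052.11
= 51215.95 MJ
e = 51215.95 / 184.652 = 277.36 MJ/m^2

277.36 MJ/m^2


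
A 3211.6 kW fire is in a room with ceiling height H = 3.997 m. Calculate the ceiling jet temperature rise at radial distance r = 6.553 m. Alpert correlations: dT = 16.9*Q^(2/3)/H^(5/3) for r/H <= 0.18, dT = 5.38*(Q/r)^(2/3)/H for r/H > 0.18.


r/H = 6.553 / 3.997 = 1.6395
r/H > 0.18, so dT = 5.38*(Q/r)^(2/3)/H
Q/r = 490.10
(Q/r)^(2/3) = 62.161
dT = 5.38 * 62.161 / 3.997 = 83.670 K

83.670 K


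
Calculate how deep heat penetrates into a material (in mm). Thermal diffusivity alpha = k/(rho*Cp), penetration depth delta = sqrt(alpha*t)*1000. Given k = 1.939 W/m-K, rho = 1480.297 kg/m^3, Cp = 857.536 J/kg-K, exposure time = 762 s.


alpha = 1.939 / (1480.297 * 857.536) = 1.5275e-06 m^2/s
alpha * t = 0.0011639
delta = sqrt(0.0011639) * 1000 = 34.117 mm

34.117 mm


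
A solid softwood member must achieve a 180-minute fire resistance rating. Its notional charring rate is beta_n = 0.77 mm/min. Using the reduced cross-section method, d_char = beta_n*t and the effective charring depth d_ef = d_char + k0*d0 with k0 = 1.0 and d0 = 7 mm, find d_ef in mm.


d_char = 0.77 * 180 = 138.6 mm
d_ef = 138.6 + 1.0*7 = 145.6 mm

145.6 mm


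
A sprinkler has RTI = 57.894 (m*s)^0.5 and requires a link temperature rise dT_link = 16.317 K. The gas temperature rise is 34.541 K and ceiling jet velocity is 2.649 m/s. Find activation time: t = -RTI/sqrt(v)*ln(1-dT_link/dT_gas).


dT_link/dT_gas = 0.47240
ln(1 - 0.47240) = -0.63941
t = -57.894 / sqrt(2.649) * -0.63941 = 22.744 s

22.744 s


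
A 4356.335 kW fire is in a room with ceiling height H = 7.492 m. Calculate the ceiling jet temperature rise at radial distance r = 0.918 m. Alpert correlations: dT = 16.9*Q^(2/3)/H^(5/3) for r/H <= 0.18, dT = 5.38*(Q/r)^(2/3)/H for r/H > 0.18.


r/H = 0.918 / 7.492 = 0.12253
r/H <= 0.18, so dT = 16.9*Q^(2/3)/H^(5/3)
Q^(2/3) = 266.74
H^(5/3) = 28.686
dT = 16.9 * 266.74 / 28.686 = 157.15 K

157.15 K


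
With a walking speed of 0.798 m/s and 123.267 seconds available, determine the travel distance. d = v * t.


d = 0.798 * 123.267 = 98.367 m

98.367 m


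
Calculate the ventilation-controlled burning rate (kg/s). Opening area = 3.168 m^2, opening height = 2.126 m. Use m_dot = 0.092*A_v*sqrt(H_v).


sqrt(H_v) = 1.4581
m_dot = 0.092 * 3.168 * 1.4581 = 0.42497 kg/s

0.42497 kg/s


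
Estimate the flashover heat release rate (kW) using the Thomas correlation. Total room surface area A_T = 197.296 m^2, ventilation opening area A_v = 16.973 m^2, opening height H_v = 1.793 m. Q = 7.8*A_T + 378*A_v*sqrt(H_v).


7.8*A_T = 1538.9
sqrt(H_v) = 1.3390
378*A_v*sqrt(H_v) = 8590.9
Q = 1538.9 + 8590.9 = 10130 kW

10130 kW


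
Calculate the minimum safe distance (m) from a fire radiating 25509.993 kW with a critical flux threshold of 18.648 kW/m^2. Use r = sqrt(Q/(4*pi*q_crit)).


4*pi*q_crit = 234.34
Q/(4*pi*q_crit) = 108.86
r = sqrt(108.86) = 10.434 m

10.434 m


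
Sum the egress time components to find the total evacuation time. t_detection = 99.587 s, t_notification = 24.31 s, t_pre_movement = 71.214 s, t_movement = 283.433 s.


Total = 99.587 + 24.31 + 71.214 + 283.433 = 478.544 s

478.544 s


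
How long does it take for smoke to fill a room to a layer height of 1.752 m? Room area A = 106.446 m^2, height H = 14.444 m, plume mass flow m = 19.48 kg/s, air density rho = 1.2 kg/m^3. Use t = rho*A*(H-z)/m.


H - z = 12.692 m
t = 1.2 * 106.446 * 12.692 / 19.48 = 83.225 s

83.225 s


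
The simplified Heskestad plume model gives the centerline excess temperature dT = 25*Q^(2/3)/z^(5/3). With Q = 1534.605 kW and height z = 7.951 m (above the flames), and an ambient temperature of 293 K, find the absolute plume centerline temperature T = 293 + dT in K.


Q^(2/3) = 133.04
z^(5/3) = 31.674
dT = 25 * 133.04 / 31.674 = 105.01 K
T = 293 + 105.01 = 398.01 K

398.01 K


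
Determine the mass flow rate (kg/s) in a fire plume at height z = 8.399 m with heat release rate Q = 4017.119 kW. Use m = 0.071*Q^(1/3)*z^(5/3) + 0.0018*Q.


Q^(1/3) = 15.897
z^(5/3) = 34.704
First term = 0.071 * 15.897 * 34.704 = 39.169
Second term = 0.0018 * 4017.119 = 7.2308
m = 46.400 kg/s

46.400 kg/s


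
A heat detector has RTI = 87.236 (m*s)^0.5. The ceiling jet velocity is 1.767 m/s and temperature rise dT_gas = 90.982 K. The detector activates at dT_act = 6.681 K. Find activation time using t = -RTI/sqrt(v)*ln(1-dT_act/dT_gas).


dT_act/dT_gas = 0.073432
ln(1 - 0.073432) = -0.076268
t = -87.236 / sqrt(1.767) * -0.076268 = 5.0052 s

5.0052 s


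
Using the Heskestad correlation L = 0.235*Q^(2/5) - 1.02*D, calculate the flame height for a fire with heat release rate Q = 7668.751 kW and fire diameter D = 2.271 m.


Q^(2/5) = 35.801
0.235 * Q^(2/5) = 8.4131
1.02 * D = 2.3164
L = 6.0967 m

6.0967 m


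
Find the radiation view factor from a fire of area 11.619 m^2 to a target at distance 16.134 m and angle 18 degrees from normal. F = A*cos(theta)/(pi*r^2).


cos(18 deg) = 0.95106
pi*r^2 = 817.78
F = 11.619 * 0.95106 / 817.78 = 0.013513

0.013513


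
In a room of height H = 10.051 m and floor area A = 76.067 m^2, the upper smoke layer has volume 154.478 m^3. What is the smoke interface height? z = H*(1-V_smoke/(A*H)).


V/(A*H) = 0.20205
1 - 0.20205 = 0.79795
z = 10.051 * 0.79795 = 8.0202 m

8.0202 m


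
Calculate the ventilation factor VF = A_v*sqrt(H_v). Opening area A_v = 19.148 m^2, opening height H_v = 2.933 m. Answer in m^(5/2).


sqrt(H_v) = 1.7126
VF = 19.148 * 1.7126 = 32.793 m^(5/2)

32.793 m^(5/2)


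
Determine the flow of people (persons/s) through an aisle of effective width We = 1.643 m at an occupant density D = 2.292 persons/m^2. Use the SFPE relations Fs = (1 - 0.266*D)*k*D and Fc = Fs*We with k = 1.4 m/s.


1 - 0.266*D = 1 - 0.266*2.292 = 0.39033
Fs = 0.39033 * 1.4 * 2.292 = 1.2525 persons/(s*m)
Fc = 1.2525 * 1.643 = 2.0578 persons/s

2.0578 persons/s


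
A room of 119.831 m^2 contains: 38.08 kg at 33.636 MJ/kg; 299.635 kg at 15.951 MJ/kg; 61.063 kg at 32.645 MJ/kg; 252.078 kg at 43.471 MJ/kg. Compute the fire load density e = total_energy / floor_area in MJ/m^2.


Total energy = 38.08*33.636 + 299.635*15.951 + 61.063*32.645 + 252.078*43.471
= 1280.859 + 4779.478 + 1993.402 + 10958.08
= 19011.82 MJ
e = 19011.82 / 119.831 = 158.66 MJ/m^2

158.66 MJ/m^2


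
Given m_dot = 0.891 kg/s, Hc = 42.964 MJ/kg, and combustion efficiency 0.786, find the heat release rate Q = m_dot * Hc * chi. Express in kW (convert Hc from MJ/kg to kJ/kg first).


Hc = 42.964 MJ/kg = 42.964 * 1000 kJ/kg = 42964 kJ/kg
Q = 0.891 kg/s * 42964 kJ/kg * 0.786 = 30089 kW

30089 kW


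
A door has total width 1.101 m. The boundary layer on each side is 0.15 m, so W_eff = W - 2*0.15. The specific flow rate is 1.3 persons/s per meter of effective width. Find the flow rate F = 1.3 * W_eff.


W_eff = 1.101 - 0.30 = 0.801 m
F = 1.3 * 0.801 = 1.0413 persons/s

1.0413 persons/s


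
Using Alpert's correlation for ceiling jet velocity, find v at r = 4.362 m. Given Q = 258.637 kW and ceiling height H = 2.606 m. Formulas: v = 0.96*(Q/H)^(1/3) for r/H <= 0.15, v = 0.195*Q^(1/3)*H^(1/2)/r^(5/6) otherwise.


r/H = 4.362 / 2.606 = 1.6738
r/H > 0.15, so v = 0.195*Q^(1/3)*H^(1/2)/r^(5/6)
Q^(1/3) = 6.3713
H^(1/2) = 1.6143
r^(5/6) = 3.4125
v = 0.195 * 6.3713 * 1.6143 / 3.4125 = 0.58773 m/s

0.58773 m/s


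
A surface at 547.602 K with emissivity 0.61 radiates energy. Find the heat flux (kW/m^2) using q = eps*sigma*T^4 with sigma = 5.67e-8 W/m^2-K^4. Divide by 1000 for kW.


T^4 = 8.9921e+10
q = 0.61 * 5.67e-8 * 8.9921e+10 / 1000 = 3.1101 kW/m^2

3.1101 kW/m^2


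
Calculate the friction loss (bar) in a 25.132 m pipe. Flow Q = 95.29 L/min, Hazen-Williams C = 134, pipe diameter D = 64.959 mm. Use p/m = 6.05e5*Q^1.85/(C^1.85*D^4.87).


Q^1.85 = 4583.9
C^1.85 = 8612.8
D^4.87 = 6.7229e+08
p/m = 0.00047896 bar/m
p_total = 0.00047896 * 25.132 = 0.012037 bar

0.012037 bar


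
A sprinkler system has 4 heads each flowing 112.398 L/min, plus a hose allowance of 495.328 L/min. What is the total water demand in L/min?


Sprinkler demand = 4 * 112.398 = 449.592 L/min
Total = 449.592 + 495.328 = 944.92 L/min

944.92 L/min


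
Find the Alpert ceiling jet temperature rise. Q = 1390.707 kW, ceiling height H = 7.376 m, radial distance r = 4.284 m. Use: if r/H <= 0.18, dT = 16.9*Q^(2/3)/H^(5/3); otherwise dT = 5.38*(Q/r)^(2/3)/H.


r/H = 4.284 / 7.376 = 0.58080
r/H > 0.18, so dT = 5.38*(Q/r)^(2/3)/H
Q/r = 324.63
(Q/r)^(2/3) = 47.234
dT = 5.38 * 47.234 / 7.376 = 34.452 K

34.452 K


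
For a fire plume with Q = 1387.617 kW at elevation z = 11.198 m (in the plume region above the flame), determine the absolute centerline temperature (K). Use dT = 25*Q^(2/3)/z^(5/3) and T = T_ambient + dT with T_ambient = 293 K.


Q^(2/3) = 124.41
z^(5/3) = 56.049
dT = 25 * 124.41 / 56.049 = 55.491 K
T = 293 + 55.491 = 348.49 K

348.49 K


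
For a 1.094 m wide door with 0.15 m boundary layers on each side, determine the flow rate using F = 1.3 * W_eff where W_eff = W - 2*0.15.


W_eff = 1.094 - 0.30 = 0.794 m
F = 1.3 * 0.794 = 1.0322 persons/s

1.0322 persons/s


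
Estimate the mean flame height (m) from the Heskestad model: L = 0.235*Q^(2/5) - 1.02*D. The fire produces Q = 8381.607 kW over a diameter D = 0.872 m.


Q^(2/5) = 37.096
0.235 * Q^(2/5) = 8.7176
1.02 * D = 0.88944
L = 7.8282 m

7.8282 m


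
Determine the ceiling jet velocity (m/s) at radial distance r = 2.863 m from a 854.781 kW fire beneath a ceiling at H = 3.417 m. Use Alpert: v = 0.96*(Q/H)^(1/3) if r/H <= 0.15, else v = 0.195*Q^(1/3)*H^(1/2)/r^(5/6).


r/H = 2.863 / 3.417 = 0.83787
r/H > 0.15, so v = 0.195*Q^(1/3)*H^(1/2)/r^(5/6)
Q^(1/3) = 9.4904
H^(1/2) = 1.8485
r^(5/6) = 2.4026
v = 0.195 * 9.4904 * 1.8485 / 2.4026 = 1.4238 m/s

1.4238 m/s


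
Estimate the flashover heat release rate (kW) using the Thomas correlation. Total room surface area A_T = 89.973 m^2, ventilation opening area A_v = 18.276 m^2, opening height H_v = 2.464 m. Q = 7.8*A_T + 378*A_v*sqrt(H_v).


7.8*A_T = 701.79
sqrt(H_v) = 1.5697
378*A_v*sqrt(H_v) = 10844
Q = 701.79 + 10844 = 11546 kW

11546 kW


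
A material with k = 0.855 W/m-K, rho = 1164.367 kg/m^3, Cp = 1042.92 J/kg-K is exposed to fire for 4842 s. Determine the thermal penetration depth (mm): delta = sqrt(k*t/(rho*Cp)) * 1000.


alpha = 0.855 / (1164.367 * 1042.92) = 7.0409e-07 m^2/s
alpha * t = 0.0034092
delta = sqrt(0.0034092) * 1000 = 58.388 mm

58.388 mm


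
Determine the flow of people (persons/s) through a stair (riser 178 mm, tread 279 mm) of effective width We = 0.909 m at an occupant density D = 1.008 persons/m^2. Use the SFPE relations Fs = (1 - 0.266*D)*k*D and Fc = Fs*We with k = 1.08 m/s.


1 - 0.266*D = 1 - 0.266*1.008 = 0.73187
Fs = 0.73187 * 1.08 * 1.008 = 0.79675 persons/(s*m)
Fc = 0.79675 * 0.909 = 0.72424 persons/s

0.72424 persons/s


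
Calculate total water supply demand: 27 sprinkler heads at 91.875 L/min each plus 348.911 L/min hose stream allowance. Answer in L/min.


Sprinkler demand = 27 * 91.875 = 2480.625 L/min
Total = 2480.625 + 348.911 = 2829.536 L/min

2829.536 L/min


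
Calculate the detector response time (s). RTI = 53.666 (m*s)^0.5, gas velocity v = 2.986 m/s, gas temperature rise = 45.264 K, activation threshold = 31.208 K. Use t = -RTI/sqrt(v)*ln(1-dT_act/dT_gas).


dT_act/dT_gas = 0.68947
ln(1 - 0.68947) = -1.1695
t = -53.666 / sqrt(2.986) * -1.1695 = 36.320 s

36.320 s


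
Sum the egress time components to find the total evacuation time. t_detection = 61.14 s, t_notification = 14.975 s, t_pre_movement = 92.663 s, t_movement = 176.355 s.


Total = 61.14 + 14.975 + 92.663 + 176.355 = 345.133 s

345.133 s


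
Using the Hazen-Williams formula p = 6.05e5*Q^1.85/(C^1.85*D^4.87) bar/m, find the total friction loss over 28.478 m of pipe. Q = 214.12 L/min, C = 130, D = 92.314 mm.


Q^1.85 = 20498
C^1.85 = 8143.2
D^4.87 = 3.7227e+09
p/m = 0.00040909 bar/m
p_total = 0.00040909 * 28.478 = 0.011650 bar

0.011650 bar


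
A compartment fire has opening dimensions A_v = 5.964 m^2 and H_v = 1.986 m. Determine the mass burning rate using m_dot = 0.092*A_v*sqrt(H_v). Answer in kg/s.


sqrt(H_v) = 1.4093
m_dot = 0.092 * 5.964 * 1.4093 = 0.77324 kg/s

0.77324 kg/s


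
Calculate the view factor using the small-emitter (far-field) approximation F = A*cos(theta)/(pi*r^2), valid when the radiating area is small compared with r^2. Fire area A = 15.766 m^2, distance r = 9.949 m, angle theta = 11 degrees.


cos(11 deg) = 0.98163
pi*r^2 = 310.96
F = 15.766 * 0.98163 / 310.96 = 0.049769

0.049769


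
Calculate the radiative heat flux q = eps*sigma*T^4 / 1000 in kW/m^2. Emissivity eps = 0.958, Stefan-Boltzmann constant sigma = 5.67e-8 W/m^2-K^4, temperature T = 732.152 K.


T^4 = 2.8735e+11
q = 0.958 * 5.67e-8 * 2.8735e+11 / 1000 = 15.608 kW/m^2

15.608 kW/m^2


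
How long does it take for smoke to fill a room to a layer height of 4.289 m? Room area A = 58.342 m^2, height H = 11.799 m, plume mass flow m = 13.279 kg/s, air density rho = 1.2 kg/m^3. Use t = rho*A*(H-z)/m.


H - z = 7.51 m
t = 1.2 * 58.342 * 7.51 / 13.279 = 39.595 s

39.595 s


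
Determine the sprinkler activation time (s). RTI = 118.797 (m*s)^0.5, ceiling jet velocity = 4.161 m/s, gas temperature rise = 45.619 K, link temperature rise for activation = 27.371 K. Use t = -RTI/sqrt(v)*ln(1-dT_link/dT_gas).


dT_link/dT_gas = 0.59999
ln(1 - 0.59999) = -0.91627
t = -118.797 / sqrt(4.161) * -0.91627 = 53.362 s

53.362 s


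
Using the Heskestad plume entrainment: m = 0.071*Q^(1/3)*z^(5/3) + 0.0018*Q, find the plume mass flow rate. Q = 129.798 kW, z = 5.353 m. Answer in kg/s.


Q^(1/3) = 5.0632
z^(5/3) = 16.381
First term = 0.071 * 5.0632 * 16.381 = 5.8886
Second term = 0.0018 * 129.798 = 0.23364
m = 6.1222 kg/s

6.1222 kg/s


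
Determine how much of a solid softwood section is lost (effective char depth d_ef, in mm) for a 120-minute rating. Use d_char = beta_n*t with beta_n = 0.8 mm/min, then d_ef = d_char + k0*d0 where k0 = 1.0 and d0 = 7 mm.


d_char = 0.8 * 120 = 96 mm
d_ef = 96 + 1.0*7 = 103 mm

103 mm


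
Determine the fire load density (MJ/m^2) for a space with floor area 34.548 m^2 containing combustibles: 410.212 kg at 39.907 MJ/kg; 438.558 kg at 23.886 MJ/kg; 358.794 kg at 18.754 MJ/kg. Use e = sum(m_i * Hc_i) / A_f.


Total energy = 410.212*39.907 + 438.558*23.886 + 358.794*18.754
= 16370.33 + 10475.40 + 6728.823
= 33574.55 MJ
e = 33574.55 / 34.548 = 971.82 MJ/m^2

971.82 MJ/m^2


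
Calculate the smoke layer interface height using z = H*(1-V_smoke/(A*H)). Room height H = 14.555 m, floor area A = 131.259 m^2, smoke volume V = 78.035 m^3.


V/(A*H) = 0.040846
1 - 0.040846 = 0.95915
z = 14.555 * 0.95915 = 13.960 m

13.960 m


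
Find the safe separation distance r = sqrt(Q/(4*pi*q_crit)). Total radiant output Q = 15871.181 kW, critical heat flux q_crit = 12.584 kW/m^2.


4*pi*q_crit = 158.14
Q/(4*pi*q_crit) = 100.36
r = sqrt(100.36) = 10.018 m

10.018 m


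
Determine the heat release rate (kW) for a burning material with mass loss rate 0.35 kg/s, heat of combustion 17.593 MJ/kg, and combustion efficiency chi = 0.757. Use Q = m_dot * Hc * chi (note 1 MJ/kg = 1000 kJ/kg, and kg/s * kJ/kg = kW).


Hc = 17.593 MJ/kg = 17.593 * 1000 kJ/kg = 17593 kJ/kg
Q = 0.35 kg/s * 17593 kJ/kg * 0.757 = 4661.3 kW

4661.3 kW


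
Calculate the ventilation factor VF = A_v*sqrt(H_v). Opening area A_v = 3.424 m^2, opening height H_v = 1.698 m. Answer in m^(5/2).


sqrt(H_v) = 1.3031
VF = 3.424 * 1.3031 = 4.4617 m^(5/2)

4.4617 m^(5/2)


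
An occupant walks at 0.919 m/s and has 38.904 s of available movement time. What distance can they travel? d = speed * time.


d = 0.919 * 38.904 = 35.753 m

35.753 m


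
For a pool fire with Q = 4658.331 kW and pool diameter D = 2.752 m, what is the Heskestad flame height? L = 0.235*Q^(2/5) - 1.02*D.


Q^(2/5) = 29.329
0.235 * Q^(2/5) = 6.8922
1.02 * D = 2.8070
L = 4.0852 m

4.0852 m


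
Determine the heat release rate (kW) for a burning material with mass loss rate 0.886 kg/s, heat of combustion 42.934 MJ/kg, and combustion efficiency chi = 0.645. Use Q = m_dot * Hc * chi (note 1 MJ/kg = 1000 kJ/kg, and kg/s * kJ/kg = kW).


Hc = 42.934 MJ/kg = 42.934 * 1000 kJ/kg = 42934 kJ/kg
Q = 0.886 kg/s * 42934 kJ/kg * 0.645 = 24535 kW

24535 kW


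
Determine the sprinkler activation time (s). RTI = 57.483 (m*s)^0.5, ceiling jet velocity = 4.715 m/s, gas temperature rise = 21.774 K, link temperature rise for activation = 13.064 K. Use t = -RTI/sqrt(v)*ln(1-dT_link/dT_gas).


dT_link/dT_gas = 0.59998
ln(1 - 0.59998) = -0.91624
t = -57.483 / sqrt(4.715) * -0.91624 = 24.255 s

24.255 s


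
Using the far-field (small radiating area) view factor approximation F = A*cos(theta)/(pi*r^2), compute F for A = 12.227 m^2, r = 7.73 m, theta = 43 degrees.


cos(43 deg) = 0.73135
pi*r^2 = 187.72
F = 12.227 * 0.73135 / 187.72 = 0.047636

0.047636


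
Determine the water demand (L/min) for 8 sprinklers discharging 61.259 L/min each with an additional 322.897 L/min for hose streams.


Sprinkler demand = 8 * 61.259 = 490.072 L/min
Total = 490.072 + 322.897 = 812.969 L/min

812.969 L/min


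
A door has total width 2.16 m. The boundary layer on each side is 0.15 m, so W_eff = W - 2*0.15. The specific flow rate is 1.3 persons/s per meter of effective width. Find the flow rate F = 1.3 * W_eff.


W_eff = 2.16 - 0.30 = 1.86 m
F = 1.3 * 1.86 = 2.418 persons/s

2.418 persons/s


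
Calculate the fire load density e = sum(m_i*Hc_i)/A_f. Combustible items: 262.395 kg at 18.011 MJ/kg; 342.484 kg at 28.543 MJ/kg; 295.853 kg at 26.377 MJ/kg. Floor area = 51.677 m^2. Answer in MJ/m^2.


Total energy = 262.395*18.011 + 342.484*28.543 + 295.853*26.377
= 4725.996 + 9775.521 + 7803.715
= 22305.23 MJ
e = 22305.23 / 51.677 = 431.63 MJ/m^2

431.63 MJ/m^2


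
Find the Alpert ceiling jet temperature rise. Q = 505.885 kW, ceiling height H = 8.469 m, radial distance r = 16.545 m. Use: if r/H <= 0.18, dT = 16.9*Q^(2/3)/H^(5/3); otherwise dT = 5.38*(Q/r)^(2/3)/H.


r/H = 16.545 / 8.469 = 1.9536
r/H > 0.18, so dT = 5.38*(Q/r)^(2/3)/H
Q/r = 30.576
(Q/r)^(2/3) = 9.7781
dT = 5.38 * 9.7781 / 8.469 = 6.2116 K

6.2116 K


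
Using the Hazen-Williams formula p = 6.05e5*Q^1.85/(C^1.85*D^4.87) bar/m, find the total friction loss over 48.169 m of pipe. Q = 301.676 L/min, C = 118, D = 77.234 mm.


Q^1.85 = 38650
C^1.85 = 6807.4
D^4.87 = 1.5618e+09
p/m = 0.0021994 bar/m
p_total = 0.0021994 * 48.169 = 0.10594 bar

0.10594 bar


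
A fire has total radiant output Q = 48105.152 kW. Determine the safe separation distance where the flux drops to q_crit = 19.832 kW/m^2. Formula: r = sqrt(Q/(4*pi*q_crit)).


4*pi*q_crit = 249.22
Q/(4*pi*q_crit) = 193.03
r = sqrt(193.03) = 13.893 m

13.893 m


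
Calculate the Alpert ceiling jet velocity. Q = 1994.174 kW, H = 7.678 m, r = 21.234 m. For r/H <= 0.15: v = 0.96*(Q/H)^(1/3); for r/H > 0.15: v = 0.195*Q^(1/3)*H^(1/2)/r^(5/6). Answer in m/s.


r/H = 21.234 / 7.678 = 2.7656
r/H > 0.15, so v = 0.195*Q^(1/3)*H^(1/2)/r^(5/6)
Q^(1/3) = 12.587
H^(1/2) = 2.7709
r^(5/6) = 12.760
v = 0.195 * 12.587 * 2.7709 / 12.760 = 0.53299 m/s

0.53299 m/s


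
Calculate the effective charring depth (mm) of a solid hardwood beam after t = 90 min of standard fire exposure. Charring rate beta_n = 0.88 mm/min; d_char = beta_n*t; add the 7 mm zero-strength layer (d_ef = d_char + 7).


d_char = 0.88 * 90 = 79.2 mm
d_ef = 79.2 + 1.0*7 = 86.2 mm

86.2 mm


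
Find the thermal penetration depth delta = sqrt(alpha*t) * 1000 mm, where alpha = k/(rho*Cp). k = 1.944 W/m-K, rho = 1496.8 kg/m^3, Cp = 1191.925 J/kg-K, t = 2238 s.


alpha = 1.944 / (1496.8 * 1191.925) = 1.0896e-06 m^2/s
alpha * t = 0.0024386
delta = sqrt(0.0024386) * 1000 = 49.382 mm

49.382 mm


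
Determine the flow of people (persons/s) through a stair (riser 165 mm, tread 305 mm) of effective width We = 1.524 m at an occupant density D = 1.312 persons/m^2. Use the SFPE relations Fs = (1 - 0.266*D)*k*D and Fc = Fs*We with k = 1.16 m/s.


1 - 0.266*D = 1 - 0.266*1.312 = 0.65101
Fs = 0.65101 * 1.16 * 1.312 = 0.99078 persons/(s*m)
Fc = 0.99078 * 1.524 = 1.5100 persons/s

1.5100 persons/s


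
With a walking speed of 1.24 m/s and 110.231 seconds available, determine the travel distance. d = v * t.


d = 1.24 * 110.231 = 136.69 m

136.69 m


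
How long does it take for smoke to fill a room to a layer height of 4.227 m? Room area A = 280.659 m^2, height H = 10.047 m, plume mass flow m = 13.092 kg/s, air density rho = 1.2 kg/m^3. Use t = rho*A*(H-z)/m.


H - z = 5.82 m
t = 1.2 * 280.659 * 5.82 / 13.092 = 149.72 s

149.72 s


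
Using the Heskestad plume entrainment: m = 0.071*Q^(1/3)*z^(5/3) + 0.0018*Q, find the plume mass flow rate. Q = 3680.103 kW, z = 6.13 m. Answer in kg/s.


Q^(1/3) = 15.439
z^(5/3) = 20.532
First term = 0.071 * 15.439 * 20.532 = 22.507
Second term = 0.0018 * 3680.103 = 6.6242
m = 29.131 kg/s

29.131 kg/s


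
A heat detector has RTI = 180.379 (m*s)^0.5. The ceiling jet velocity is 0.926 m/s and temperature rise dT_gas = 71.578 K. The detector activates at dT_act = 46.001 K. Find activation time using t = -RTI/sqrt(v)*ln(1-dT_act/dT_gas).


dT_act/dT_gas = 0.64267
ln(1 - 0.64267) = -1.0291
t = -180.379 / sqrt(0.926) * -1.0291 = 192.90 s

192.90 s


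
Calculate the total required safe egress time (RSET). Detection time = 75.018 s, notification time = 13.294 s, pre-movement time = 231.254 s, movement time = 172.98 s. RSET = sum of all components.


Total = 75.018 + 13.294 + 231.254 + 172.98 = 492.546 s

492.546 s


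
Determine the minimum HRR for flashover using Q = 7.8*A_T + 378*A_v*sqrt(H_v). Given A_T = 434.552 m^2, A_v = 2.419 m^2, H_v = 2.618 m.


7.8*A_T = 3389.5
sqrt(H_v) = 1.6180
378*A_v*sqrt(H_v) = 1479.5
Q = 3389.5 + 1479.5 = 4869.0 kW

4869.0 kW


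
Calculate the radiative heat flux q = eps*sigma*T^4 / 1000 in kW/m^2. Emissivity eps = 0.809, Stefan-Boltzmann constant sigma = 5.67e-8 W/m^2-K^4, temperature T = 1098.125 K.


T^4 = 1.4541e+12
q = 0.809 * 5.67e-8 * 1.4541e+12 / 1000 = 66.702 kW/m^2

66.702 kW/m^2


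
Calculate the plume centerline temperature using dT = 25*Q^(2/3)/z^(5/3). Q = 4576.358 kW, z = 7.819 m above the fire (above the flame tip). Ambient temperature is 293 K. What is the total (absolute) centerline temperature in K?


Q^(2/3) = 275.64
z^(5/3) = 30.802
dT = 25 * 275.64 / 30.802 = 223.72 K
T = 293 + 223.72 = 516.72 K

516.72 K


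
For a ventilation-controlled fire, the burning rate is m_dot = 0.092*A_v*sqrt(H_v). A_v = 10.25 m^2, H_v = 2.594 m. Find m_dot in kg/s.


sqrt(H_v) = 1.6106
m_dot = 0.092 * 10.25 * 1.6106 = 1.5188 kg/s

1.5188 kg/s


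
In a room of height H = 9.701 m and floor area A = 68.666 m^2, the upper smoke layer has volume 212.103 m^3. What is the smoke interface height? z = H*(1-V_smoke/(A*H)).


V/(A*H) = 0.31841
1 - 0.31841 = 0.68159
z = 9.701 * 0.68159 = 6.6121 m

6.6121 m


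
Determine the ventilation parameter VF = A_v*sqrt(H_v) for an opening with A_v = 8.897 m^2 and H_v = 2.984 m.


sqrt(H_v) = 1.7274
VF = 8.897 * 1.7274 = 15.369 m^(5/2)

15.369 m^(5/2)


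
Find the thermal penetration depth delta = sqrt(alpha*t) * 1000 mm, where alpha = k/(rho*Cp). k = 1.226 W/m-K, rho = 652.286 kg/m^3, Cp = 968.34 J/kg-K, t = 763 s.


alpha = 1.226 / (652.286 * 968.34) = 1.9410e-06 m^2/s
alpha * t = 0.0014810
delta = sqrt(0.0014810) * 1000 = 38.483 mm

38.483 mm


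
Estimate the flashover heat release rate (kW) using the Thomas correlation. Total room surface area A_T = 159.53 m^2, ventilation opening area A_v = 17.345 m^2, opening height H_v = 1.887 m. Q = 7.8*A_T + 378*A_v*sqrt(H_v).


7.8*A_T = 1244.334
sqrt(H_v) = 1.3737
378*A_v*sqrt(H_v) = 9006.4
Q = 1244.334 + 9006.4 = 10251 kW

10251 kW


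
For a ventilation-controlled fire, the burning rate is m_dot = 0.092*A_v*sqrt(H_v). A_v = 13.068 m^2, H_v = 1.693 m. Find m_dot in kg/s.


sqrt(H_v) = 1.3012
m_dot = 0.092 * 13.068 * 1.3012 = 1.5643 kg/s

1.5643 kg/s


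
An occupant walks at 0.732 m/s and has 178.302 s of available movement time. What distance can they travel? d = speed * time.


d = 0.732 * 178.302 = 130.52 m

130.52 m


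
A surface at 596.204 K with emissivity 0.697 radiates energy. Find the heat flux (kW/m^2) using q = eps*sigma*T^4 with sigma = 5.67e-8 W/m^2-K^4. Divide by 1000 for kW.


T^4 = 1.2635e+11
q = 0.697 * 5.67e-8 * 1.2635e+11 / 1000 = 4.9934 kW/m^2

4.9934 kW/m^2


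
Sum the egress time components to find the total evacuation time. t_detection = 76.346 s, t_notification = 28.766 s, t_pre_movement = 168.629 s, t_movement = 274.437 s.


Total = 76.346 + 28.766 + 168.629 + 274.437 = 548.178 s

548.178 s


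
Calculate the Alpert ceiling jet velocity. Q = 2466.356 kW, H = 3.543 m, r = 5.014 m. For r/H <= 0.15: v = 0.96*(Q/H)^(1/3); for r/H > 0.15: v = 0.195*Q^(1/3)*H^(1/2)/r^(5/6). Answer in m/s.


r/H = 5.014 / 3.543 = 1.4152
r/H > 0.15, so v = 0.195*Q^(1/3)*H^(1/2)/r^(5/6)
Q^(1/3) = 13.511
H^(1/2) = 1.8823
r^(5/6) = 3.8325
v = 0.195 * 13.511 * 1.8823 / 3.8325 = 1.2940 m/s

1.2940 m/s


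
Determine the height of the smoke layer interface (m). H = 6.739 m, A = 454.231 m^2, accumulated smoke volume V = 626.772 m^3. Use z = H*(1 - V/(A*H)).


V/(A*H) = 0.20476
1 - 0.20476 = 0.79524
z = 6.739 * 0.79524 = 5.3591 m

5.3591 m


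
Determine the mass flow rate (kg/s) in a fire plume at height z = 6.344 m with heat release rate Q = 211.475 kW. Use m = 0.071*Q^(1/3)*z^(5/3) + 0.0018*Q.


Q^(1/3) = 5.9578
z^(5/3) = 21.741
First term = 0.071 * 5.9578 * 21.741 = 9.1964
Second term = 0.0018 * 211.475 = 0.38065
m = 9.5770 kg/s

9.5770 kg/s


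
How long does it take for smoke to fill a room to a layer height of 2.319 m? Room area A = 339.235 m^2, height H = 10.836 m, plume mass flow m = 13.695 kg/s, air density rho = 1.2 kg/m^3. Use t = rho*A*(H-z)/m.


H - z = 8.517 m
t = 1.2 * 339.235 * 8.517 / 13.695 = 253.17 s

253.17 s


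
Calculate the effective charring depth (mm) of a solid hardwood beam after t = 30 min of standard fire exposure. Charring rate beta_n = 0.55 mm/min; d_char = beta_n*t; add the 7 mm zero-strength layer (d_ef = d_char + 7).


d_char = 0.55 * 30 = 16.5 mm
d_ef = 16.5 + 1.0*7 = 23.5 mm

23.5 mm


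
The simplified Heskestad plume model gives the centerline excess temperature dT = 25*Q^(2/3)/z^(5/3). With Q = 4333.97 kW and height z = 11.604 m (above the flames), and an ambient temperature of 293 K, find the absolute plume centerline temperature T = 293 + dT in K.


Q^(2/3) = 265.82
z^(5/3) = 59.477
dT = 25 * 265.82 / 59.477 = 111.73 K
T = 293 + 111.73 = 404.73 K

404.73 K


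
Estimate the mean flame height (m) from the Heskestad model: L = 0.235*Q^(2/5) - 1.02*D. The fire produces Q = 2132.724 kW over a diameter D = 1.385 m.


Q^(2/5) = 21.457
0.235 * Q^(2/5) = 5.0425
1.02 * D = 1.4127
L = 3.6298 m

3.6298 m


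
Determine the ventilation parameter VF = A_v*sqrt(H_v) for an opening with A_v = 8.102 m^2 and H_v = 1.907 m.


sqrt(H_v) = 1.3809
VF = 8.102 * 1.3809 = 11.188 m^(5/2)

11.188 m^(5/2)


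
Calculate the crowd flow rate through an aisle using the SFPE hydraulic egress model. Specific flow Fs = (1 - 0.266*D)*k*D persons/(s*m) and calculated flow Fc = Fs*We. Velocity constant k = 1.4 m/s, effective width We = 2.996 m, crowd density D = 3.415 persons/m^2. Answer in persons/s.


1 - 0.266*D = 1 - 0.266*3.415 = 0.091610
Fs = 0.091610 * 1.4 * 3.415 = 0.43799 persons/(s*m)
Fc = 0.43799 * 2.996 = 1.3122 persons/s

1.3122 persons/s


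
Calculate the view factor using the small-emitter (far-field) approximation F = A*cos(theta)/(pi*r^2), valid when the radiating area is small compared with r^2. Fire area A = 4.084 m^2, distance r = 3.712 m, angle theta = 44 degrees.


cos(44 deg) = 0.71934
pi*r^2 = 43.288
F = 4.084 * 0.71934 / 43.288 = 0.067866

0.067866


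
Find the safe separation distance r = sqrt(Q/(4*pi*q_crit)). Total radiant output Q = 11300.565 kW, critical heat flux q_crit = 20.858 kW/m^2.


4*pi*q_crit = 262.11
Q/(4*pi*q_crit) = 43.114
r = sqrt(43.114) = 6.5661 m

6.5661 m


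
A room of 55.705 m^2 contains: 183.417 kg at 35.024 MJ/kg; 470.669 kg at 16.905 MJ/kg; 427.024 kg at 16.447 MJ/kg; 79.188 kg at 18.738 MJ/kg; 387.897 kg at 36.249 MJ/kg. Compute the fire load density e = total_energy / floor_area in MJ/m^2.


Total energy = 183.417*35.024 + 470.669*16.905 + 427.024*16.447 + 79.188*18.738 + 387.897*36.249
= 6423.997 + 7956.659 + 7023.264 + 1483.825 + 14060.88
= 36948.62 MJ
e = 36948.62 / 55.705 = 663.29 MJ/m^2

663.29 MJ/m^2


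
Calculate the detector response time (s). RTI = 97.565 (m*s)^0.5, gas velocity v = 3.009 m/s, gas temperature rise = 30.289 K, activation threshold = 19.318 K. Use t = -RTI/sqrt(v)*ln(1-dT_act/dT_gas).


dT_act/dT_gas = 0.63779
ln(1 - 0.63779) = -1.0155
t = -97.565 / sqrt(3.009) * -1.0155 = 57.118 s

57.118 s


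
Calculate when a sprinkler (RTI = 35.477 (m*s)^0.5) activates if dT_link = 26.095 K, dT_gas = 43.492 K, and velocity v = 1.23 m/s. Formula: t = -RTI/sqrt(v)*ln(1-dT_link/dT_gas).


dT_link/dT_gas = 0.60000
ln(1 - 0.60000) = -0.91628
t = -35.477 / sqrt(1.23) * -0.91628 = 29.310 s

29.310 s


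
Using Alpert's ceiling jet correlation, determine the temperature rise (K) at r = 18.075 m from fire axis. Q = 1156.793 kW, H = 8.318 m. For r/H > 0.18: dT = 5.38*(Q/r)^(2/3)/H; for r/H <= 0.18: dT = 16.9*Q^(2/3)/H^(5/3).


r/H = 18.075 / 8.318 = 2.1730
r/H > 0.18, so dT = 5.38*(Q/r)^(2/3)/H
Q/r = 64.000
(Q/r)^(2/3) = 16.000
dT = 5.38 * 16.000 / 8.318 = 10.349 K

10.349 K
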